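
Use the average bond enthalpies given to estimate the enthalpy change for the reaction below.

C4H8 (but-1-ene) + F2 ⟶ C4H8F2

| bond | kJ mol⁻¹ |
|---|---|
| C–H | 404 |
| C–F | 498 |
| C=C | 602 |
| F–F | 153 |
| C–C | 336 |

Bonds broken (reactants):
  C–C: 2 × 336 = 672
  C–H: 8 × 404 = 3232
  C=C: 1 × 602 = 602
  F–F: 1 × 153 = 153
  Σ(broken) = 4659 kJ
Bonds formed (products):
  C–C: 3 × 336 = 1008
  C–F: 2 × 498 = 996
  C–H: 8 × 404 = 3232
  Σ(formed) = 5236 kJ
ΔH = Σ(broken) − Σ(formed) = 4659 − 5236 = −577 kJ

ΔH ≈ −577 kJ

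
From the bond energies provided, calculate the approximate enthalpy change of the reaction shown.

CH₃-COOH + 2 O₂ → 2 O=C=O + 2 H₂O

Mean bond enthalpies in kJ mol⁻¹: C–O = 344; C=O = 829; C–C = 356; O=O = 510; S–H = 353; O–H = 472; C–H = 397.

Bonds broken (reactants):
  C–C: 1 × 356 = 356
  C–H: 3 × 397 = 1191
  C–O: 1 × 344 = 344
  C=O: 1 × 829 = 829
  O–H: 1 × 472 = 472
  O=O: 2 × 510 = 1020
  Σ(broken) = 4212 kJ
Bonds formed (products):
  C=O: 4 × 829 = 3316
  O–H: 4 × 472 = 1888
  Σ(formed) = 5204 kJ
ΔH = Σ(broken) − Σ(formed) = 4212 − 5204 = −992 kJ

ΔH ≈ −992 kJ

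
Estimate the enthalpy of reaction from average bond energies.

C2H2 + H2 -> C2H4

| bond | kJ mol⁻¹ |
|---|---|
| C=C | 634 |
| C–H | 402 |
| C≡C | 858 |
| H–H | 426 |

Bonds broken (reactants):
  C≡C: 1 × 858 = 858
  C–H: 2 × 402 = 804
  H–H: 1 × 426 = 426
  Σ(broken) = 2088 kJ
Bonds formed (products):
  C–H: 4 × 402 = 1608
  C=C: 1 × 634 = 634
  Σ(formed) = 2242 kJ
ΔH = Σ(broken) − Σ(formed) = 2088 − 2242 = −154 kJ

ΔH ≈ −154 kJ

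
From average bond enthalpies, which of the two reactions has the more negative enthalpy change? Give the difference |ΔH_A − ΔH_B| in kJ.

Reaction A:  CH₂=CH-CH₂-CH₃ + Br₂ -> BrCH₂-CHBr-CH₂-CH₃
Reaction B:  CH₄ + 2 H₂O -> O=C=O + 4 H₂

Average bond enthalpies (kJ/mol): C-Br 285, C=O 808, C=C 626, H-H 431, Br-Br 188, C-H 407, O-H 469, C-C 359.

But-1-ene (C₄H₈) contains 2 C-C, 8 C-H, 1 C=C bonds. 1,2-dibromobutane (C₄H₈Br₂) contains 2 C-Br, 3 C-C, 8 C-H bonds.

Reaction A:
  Bonds broken (reactants):
    Br-Br: 1 × 188 = 188
    C-C: 2 × 359 = 718
    C-H: 8 × 407 = 3256
    C=C: 1 × 626 = 626
    Σ(broken) = 4788 kJ
  Bonds formed (products):
    C-Br: 2 × 285 = 570
    C-C: 3 × 359 = 1077
    C-H: 8 × 407 = 3256
    Σ(formed) = 4903 kJ
  ΔH_A = 4788 − 4903 = −115 kJ
Reaction B:
  Bonds broken (reactants):
    C-H: 4 × 407 = 1628
    O-H: 4 × 469 = 1876
    Σ(broken) = 3504 kJ
  Bonds formed (products):
    C=O: 2 × 808 = 1616
    H-H: 4 × 431 = 1724
    Σ(formed) = 3340 kJ
  ΔH_B = 3504 − 3340 = +164 kJ
ΔH_A − ΔH_B = −279 kJ, so reaction A has the more negative ΔH; |ΔH_A − ΔH_B| = 279 kJ.

Reaction A, by 279 kJ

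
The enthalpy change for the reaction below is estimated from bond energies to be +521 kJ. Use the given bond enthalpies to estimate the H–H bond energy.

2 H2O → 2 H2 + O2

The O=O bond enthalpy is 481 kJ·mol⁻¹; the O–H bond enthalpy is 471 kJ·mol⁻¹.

Let D be the H–H bond energy.
Σ(broken) = 4×471 = 1884
Σ(formed) = 2×D + 1×481 = 481 + 2D
ΔH = Σ(broken) − Σ(formed) = (1884) − (481 + 2D) = +1403 − 2D
Setting this equal to +521 kJ gives 2D = 882, so D = 441 kJ/mol.

D(H–H) ≈ 441 kJ/mol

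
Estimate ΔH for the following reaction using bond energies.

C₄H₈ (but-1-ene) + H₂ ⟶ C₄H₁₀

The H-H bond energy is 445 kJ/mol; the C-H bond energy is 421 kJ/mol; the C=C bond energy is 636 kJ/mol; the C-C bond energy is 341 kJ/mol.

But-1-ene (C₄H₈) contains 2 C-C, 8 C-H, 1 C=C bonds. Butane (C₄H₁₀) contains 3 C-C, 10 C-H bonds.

Bonds broken (reactants):
  C-C: 2 × 341 = 682
  C-H: 8 × 421 = 3368
  C=C: 1 × 636 = 636
  H-H: 1 × 445 = 445
  Σ(broken) = 5131 kJ
Bonds formed (products):
  C-C: 3 × 341 = 1023
  C-H: 10 × 421 = 4210
  Σ(formed) = 5233 kJ
ΔH = Σ(broken) − Σ(formed) = 5131 − 5233 = −102 kJ

ΔH ≈ −102 kJ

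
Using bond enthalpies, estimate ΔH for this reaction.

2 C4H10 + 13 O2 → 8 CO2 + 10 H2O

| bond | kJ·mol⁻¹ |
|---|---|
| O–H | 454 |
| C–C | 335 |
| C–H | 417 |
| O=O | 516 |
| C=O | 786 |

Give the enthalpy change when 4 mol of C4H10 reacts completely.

ΔH = −9196 kJ

Bonds broken (reactants):
  C–C: 6 × 335 = 2010
  C–H: 20 × 417 = 8340
  O=O: 13 × 516 = 6708
  Σ(broken) = 17058 kJ
Bonds formed (products):
  C=O: 16 × 786 = 12576
  O–H: 20 × 454 = 9080
  Σ(formed) = 21656 kJ
ΔH = Σ(broken) − Σ(formed) = 17058 − 21656 = −4598 kJ
For 2× the reaction as written: 2 × (−4598) = −9196 kJ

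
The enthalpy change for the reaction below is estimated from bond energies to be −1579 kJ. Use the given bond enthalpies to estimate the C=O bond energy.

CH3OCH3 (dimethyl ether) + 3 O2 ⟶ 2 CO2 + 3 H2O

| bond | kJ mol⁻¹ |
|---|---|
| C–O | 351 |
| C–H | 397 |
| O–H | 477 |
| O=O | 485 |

Let D be the C=O bond energy.
Σ(broken) = 6×397 + 2×351 + 3×485 = 4539
Σ(formed) = 4×D + 6×477 = 2862 + 4D
ΔH = Σ(broken) − Σ(formed) = (4539) − (2862 + 4D) = +1677 − 4D
Setting this equal to −1579 kJ gives 4D = 3256, so D = 814 kJ/mol.

D(C=O) ≈ 814 kJ/mol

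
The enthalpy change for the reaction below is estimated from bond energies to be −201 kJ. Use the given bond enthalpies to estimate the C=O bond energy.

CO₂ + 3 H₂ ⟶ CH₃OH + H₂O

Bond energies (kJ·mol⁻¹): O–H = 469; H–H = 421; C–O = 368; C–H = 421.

Let D be the C=O bond energy.
Σ(broken) = 2×D + 3×421 = 1263 + 2D
Σ(formed) = 3×421 + 1×368 + 3×469 = 3038
ΔH = Σ(broken) − Σ(formed) = (1263 + 2D) − (3038) = −1775 + 2D
Setting this equal to −201 kJ gives 2D = 1574, so D = 787 kJ/mol.

D(C=O) ≈ 787 kJ/mol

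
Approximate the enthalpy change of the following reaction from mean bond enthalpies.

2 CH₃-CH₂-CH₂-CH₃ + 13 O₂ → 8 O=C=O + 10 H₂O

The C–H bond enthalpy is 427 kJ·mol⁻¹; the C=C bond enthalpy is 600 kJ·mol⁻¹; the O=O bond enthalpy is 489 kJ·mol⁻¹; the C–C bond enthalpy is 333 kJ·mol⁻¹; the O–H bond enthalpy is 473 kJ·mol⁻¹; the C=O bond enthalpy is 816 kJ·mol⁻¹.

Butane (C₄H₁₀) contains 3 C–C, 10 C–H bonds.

ΔH ≈ −5621 kJ

Bonds broken (reactants):
  C–C: 6 × 333 = 1998
  C–H: 20 × 427 = 8540
  O=O: 13 × 489 = 6357
  Σ(broken) = 16895 kJ
Bonds formed (products):
  C=O: 16 × 816 = 13056
  O–H: 20 × 473 = 9460
  Σ(formed) = 22516 kJ
ΔH = Σ(broken) − Σ(formed) = 16895 − 22516 = −5621 kJ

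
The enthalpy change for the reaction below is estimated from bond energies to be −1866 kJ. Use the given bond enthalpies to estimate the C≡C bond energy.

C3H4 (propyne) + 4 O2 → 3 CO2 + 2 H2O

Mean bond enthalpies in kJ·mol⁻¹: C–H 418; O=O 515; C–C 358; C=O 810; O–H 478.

Let D be the C≡C bond energy.
Σ(broken) = 1×D + 1×358 + 4×418 + 4×515 = 4090 + D
Σ(formed) = 6×810 + 4×478 = 6772
ΔH = Σ(broken) − Σ(formed) = (4090 + D) − (6772) = −2682 + D
Setting this equal to −1866 kJ gives D = 816 kJ/mol.

D(C≡C) ≈ 816 kJ/mol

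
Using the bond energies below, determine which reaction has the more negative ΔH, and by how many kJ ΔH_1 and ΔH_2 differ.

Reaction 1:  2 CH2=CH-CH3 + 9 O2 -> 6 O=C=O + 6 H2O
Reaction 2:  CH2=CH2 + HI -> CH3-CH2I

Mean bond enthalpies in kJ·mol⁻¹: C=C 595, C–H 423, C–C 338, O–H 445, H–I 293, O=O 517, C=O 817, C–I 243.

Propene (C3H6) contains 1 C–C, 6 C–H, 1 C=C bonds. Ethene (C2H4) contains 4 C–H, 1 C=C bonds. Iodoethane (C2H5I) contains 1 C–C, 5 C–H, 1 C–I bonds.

Reaction 1, by 3433 kJ

Reaction 1:
  Bonds broken (reactants):
    C–C: 2 × 338 = 676
    C–H: 12 × 423 = 5076
    C=C: 2 × 595 = 1190
    O=O: 9 × 517 = 4653
    Σ(broken) = 11595 kJ
  Bonds formed (products):
    C=O: 12 × 817 = 9804
    O–H: 12 × 445 = 5340
    Σ(formed) = 15144 kJ
  ΔH_1 = 11595 − 15144 = −3549 kJ
Reaction 2:
  Bonds broken (reactants):
    C–H: 4 × 423 = 1692
    C=C: 1 × 595 = 595
    H–I: 1 × 293 = 293
    Σ(broken) = 2580 kJ
  Bonds formed (products):
    C–C: 1 × 338 = 338
    C–H: 5 × 423 = 2115
    C–I: 1 × 243 = 243
    Σ(formed) = 2696 kJ
  ΔH_2 = 2580 − 2696 = −116 kJ
ΔH_1 − ΔH_2 = −3433 kJ, so reaction 1 has the more negative ΔH; |ΔH_1 − ΔH_2| = 3433 kJ.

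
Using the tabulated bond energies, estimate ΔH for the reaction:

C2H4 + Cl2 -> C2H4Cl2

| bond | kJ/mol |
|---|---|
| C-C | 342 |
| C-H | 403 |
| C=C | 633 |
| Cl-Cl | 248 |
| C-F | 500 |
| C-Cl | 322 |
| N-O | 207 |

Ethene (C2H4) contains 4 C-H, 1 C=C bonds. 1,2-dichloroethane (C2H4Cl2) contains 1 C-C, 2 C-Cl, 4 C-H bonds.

Bonds broken (reactants):
  C-H: 4 × 403 = 1612
  C=C: 1 × 633 = 633
  Cl-Cl: 1 × 248 = 248
  Σ(broken) = 2493 kJ
Bonds formed (products):
  C-C: 1 × 342 = 342
  C-Cl: 2 × 322 = 644
  C-H: 4 × 403 = 1612
  Σ(formed) = 2598 kJ
ΔH = Σ(broken) − Σ(formed) = 2493 − 2598 = −105 kJ

ΔH ≈ −105 kJ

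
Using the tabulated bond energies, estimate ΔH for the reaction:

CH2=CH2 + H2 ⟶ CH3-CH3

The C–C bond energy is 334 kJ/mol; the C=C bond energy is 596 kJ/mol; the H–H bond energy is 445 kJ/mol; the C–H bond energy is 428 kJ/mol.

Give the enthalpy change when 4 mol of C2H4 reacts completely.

ΔH = −596 kJ

Bonds broken (reactants):
  C–H: 4 × 428 = 1712
  C=C: 1 × 596 = 596
  H–H: 1 × 445 = 445
  Σ(broken) = 2753 kJ
Bonds formed (products):
  C–C: 1 × 334 = 334
  C–H: 6 × 428 = 2568
  Σ(formed) = 2902 kJ
ΔH = Σ(broken) − Σ(formed) = 2753 − 2902 = −149 kJ
For 4× the reaction as written: 4 × (−149) = −596 kJ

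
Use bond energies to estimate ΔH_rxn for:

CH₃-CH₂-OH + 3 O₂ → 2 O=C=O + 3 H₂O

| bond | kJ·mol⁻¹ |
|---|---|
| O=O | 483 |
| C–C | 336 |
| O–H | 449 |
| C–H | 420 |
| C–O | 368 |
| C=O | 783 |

ΔH ≈ −1124 kJ

Bonds broken (reactants):
  C–C: 1 × 336 = 336
  C–H: 5 × 420 = 2100
  C–O: 1 × 368 = 368
  O–H: 1 × 449 = 449
  O=O: 3 × 483 = 1449
  Σ(broken) = 4702 kJ
Bonds formed (products):
  C=O: 4 × 783 = 3132
  O–H: 6 × 449 = 2694
  Σ(formed) = 5826 kJ
ΔH = Σ(broken) − Σ(formed) = 4702 − 5826 = −1124 kJ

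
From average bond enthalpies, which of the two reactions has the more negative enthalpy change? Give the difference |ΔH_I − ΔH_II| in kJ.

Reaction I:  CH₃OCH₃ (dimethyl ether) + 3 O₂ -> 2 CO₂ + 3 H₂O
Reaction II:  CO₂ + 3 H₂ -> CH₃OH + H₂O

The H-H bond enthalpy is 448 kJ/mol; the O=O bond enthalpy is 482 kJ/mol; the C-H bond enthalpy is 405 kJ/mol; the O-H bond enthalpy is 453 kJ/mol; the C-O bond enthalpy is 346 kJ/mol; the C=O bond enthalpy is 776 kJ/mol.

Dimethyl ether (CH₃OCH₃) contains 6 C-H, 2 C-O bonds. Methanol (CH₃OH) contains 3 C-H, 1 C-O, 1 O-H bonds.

Reaction I:
  Bonds broken (reactants):
    C-H: 6 × 405 = 2430
    C-O: 2 × 346 = 692
    O=O: 3 × 482 = 1446
    Σ(broken) = 4568 kJ
  Bonds formed (products):
    C=O: 4 × 776 = 3104
    O-H: 6 × 453 = 2718
    Σ(formed) = 5822 kJ
  ΔH_I = 4568 − 5822 = −1254 kJ
Reaction II:
  Bonds broken (reactants):
    C=O: 2 × 776 = 1552
    H-H: 3 × 448 = 1344
    Σ(broken) = 2896 kJ
  Bonds formed (products):
    C-H: 3 × 405 = 1215
    C-O: 1 × 346 = 346
    O-H: 3 × 453 = 1359
    Σ(formed) = 2920 kJ
  ΔH_II = 2896 − 2920 = −24 kJ
ΔH_I − ΔH_II = −1230 kJ, so reaction I has the more negative ΔH; |ΔH_I − ΔH_II| = 1230 kJ.

Reaction I, by 1230 kJ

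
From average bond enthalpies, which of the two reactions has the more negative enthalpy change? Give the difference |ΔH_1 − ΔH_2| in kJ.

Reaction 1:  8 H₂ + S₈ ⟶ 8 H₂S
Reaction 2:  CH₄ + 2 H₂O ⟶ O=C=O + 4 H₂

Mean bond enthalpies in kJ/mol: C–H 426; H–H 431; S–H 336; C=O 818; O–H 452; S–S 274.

Reaction 1:
  Bonds broken (reactants):
    H–H: 8 × 431 = 3448
    S–S: 8 × 274 = 2192
    Σ(broken) = 5640 kJ
  Bonds formed (products):
    S–H: 16 × 336 = 5376
    Σ(formed) = 5376 kJ
  ΔH_1 = 5640 − 5376 = +264 kJ
Reaction 2:
  Bonds broken (reactants):
    C–H: 4 × 426 = 1704
    O–H: 4 × 452 = 1808
    Σ(broken) = 3512 kJ
  Bonds formed (products):
    C=O: 2 × 818 = 1636
    H–H: 4 × 431 = 1724
    Σ(formed) = 3360 kJ
  ΔH_2 = 3512 − 3360 = +152 kJ
ΔH_1 − ΔH_2 = +112 kJ, so reaction 2 has the more negative ΔH; |ΔH_1 − ΔH_2| = 112 kJ.

Reaction 2, by 112 kJ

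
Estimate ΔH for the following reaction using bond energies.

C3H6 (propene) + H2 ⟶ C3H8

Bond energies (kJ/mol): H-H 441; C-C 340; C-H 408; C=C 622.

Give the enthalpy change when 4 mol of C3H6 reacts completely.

Bonds broken (reactants):
  C-C: 1 × 340 = 340
  C-H: 6 × 408 = 2448
  C=C: 1 × 622 = 622
  H-H: 1 × 441 = 441
  Σ(broken) = 3851 kJ
Bonds formed (products):
  C-C: 2 × 340 = 680
  C-H: 8 × 408 = 3264
  Σ(formed) = 3944 kJ
ΔH = Σ(broken) − Σ(formed) = 3851 − 3944 = −93 kJ
For 4× the reaction as written: 4 × (−93) = −372 kJ

ΔH = −372 kJ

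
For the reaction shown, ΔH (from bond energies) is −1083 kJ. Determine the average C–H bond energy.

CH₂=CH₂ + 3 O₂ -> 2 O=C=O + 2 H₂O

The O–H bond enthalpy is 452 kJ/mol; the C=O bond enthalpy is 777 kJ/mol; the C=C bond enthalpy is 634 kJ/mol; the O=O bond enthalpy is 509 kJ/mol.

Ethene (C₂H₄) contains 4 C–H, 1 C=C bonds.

D(C–H) ≈ 418 kJ/mol

Let D be the C–H bond energy.
Σ(broken) = 4×D + 1×634 + 3×509 = 2161 + 4D
Σ(formed) = 4×777 + 4×452 = 4916
ΔH = Σ(broken) − Σ(formed) = (2161 + 4D) − (4916) = −2755 + 4D
Setting this equal to −1083 kJ gives 4D = 1672, so D = 418 kJ/mol.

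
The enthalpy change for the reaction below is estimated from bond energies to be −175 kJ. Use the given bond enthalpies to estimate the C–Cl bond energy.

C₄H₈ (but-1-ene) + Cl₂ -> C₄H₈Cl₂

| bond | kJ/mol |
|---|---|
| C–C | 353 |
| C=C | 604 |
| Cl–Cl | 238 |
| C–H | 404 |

D(C–Cl) ≈ 332 kJ/mol

Let D be the C–Cl bond energy.
Σ(broken) = 2×353 + 8×404 + 1×604 + 1×238 = 4780
Σ(formed) = 3×353 + 2×D + 8×404 = 4291 + 2D
ΔH = Σ(broken) − Σ(formed) = (4780) − (4291 + 2D) = +489 − 2D
Setting this equal to −175 kJ gives 2D = 664, so D = 332 kJ/mol.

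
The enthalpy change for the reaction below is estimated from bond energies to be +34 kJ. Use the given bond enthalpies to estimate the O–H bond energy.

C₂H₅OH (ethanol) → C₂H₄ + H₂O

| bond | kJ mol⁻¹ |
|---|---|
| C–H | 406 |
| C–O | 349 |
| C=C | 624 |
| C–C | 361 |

Let D be the O–H bond energy.
Σ(broken) = 1×361 + 5×406 + 1×349 + 1×D = 2740 + D
Σ(formed) = 4×406 + 1×624 + 2×D = 2248 + 2D
ΔH = Σ(broken) − Σ(formed) = (2740 + D) − (2248 + 2D) = +492 − D
Setting this equal to +34 kJ gives D = 458 kJ/mol.

D(O–H) ≈ 458 kJ/mol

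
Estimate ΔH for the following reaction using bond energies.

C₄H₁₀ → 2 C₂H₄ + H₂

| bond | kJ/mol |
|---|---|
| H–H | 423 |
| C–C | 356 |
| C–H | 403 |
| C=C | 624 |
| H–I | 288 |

Bonds broken (reactants):
  C–C: 3 × 356 = 1068
  C–H: 10 × 403 = 4030
  Σ(broken) = 5098 kJ
Bonds formed (products):
  C–H: 8 × 403 = 3224
  C=C: 2 × 624 = 1248
  H–H: 1 × 423 = 423
  Σ(formed) = 4895 kJ
ΔH = Σ(broken) − Σ(formed) = 5098 − 4895 = +203 kJ

ΔH ≈ +203 kJ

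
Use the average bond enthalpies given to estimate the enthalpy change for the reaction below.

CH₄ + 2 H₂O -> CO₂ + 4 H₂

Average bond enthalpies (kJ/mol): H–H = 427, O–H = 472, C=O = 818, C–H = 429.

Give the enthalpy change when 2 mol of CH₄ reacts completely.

Bonds broken (reactants):
  C–H: 4 × 429 = 1716
  O–H: 4 × 472 = 1888
  Σ(broken) = 3604 kJ
Bonds formed (products):
  C=O: 2 × 818 = 1636
  H–H: 4 × 427 = 1708
  Σ(formed) = 3344 kJ
ΔH = Σ(broken) − Σ(formed) = 3604 − 3344 = +260 kJ
For 2× the reaction as written: 2 × (+260) = +520 kJ

ΔH = +520 kJ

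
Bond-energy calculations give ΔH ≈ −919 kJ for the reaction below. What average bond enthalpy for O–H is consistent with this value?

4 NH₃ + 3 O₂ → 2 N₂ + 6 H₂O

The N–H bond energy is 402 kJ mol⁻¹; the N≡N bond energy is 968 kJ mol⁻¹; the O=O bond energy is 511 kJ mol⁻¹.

Let D be the O–H bond energy.
Σ(broken) = 12×402 + 3×511 = 6357
Σ(formed) = 2×968 + 12×D = 1936 + 12D
ΔH = Σ(broken) − Σ(formed) = (6357) − (1936 + 12D) = +4421 − 12D
Setting this equal to −919 kJ gives 12D = 5340, so D = 445 kJ/mol.

D(O–H) ≈ 445 kJ/mol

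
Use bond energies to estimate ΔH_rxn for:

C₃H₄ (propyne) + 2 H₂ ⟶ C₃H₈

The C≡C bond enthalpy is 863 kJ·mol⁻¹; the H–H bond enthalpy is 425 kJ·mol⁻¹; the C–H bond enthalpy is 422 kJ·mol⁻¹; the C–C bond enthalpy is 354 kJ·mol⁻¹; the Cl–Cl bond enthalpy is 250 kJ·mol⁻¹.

ΔH ≈ −329 kJ

Bonds broken (reactants):
  C≡C: 1 × 863 = 863
  C–C: 1 × 354 = 354
  C–H: 4 × 422 = 1688
  H–H: 2 × 425 = 850
  Σ(broken) = 3755 kJ
Bonds formed (products):
  C–C: 2 × 354 = 708
  C–H: 8 × 422 = 3376
  Σ(formed) = 4084 kJ
ΔH = Σ(broken) − Σ(formed) = 3755 − 4084 = −329 kJ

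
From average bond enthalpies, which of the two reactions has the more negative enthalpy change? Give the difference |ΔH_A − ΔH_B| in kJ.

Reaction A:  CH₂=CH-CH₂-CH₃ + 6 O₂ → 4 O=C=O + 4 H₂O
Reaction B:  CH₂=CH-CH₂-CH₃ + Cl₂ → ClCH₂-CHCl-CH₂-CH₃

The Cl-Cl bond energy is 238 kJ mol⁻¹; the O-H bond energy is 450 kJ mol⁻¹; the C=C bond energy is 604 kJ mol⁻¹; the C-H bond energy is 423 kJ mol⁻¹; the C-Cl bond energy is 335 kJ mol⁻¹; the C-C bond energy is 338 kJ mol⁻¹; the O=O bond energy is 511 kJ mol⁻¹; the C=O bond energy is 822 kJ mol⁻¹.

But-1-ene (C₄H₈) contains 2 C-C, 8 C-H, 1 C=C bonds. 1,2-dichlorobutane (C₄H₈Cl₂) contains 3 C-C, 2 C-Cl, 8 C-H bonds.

Reaction A:
  Bonds broken (reactants):
    C-C: 2 × 338 = 676
    C-H: 8 × 423 = 3384
    C=C: 1 × 604 = 604
    O=O: 6 × 511 = 3066
    Σ(broken) = 7730 kJ
  Bonds formed (products):
    C=O: 8 × 822 = 6576
    O-H: 8 × 450 = 3600
    Σ(formed) = 10176 kJ
  ΔH_A = 7730 − 10176 = −2446 kJ
Reaction B:
  Bonds broken (reactants):
    C-C: 2 × 338 = 676
    C-H: 8 × 423 = 3384
    C=C: 1 × 604 = 604
    Cl-Cl: 1 × 238 = 238
    Σ(broken) = 4902 kJ
  Bonds formed (products):
    C-C: 3 × 338 = 1014
    C-Cl: 2 × 335 = 670
    C-H: 8 × 423 = 3384
    Σ(formed) = 5068 kJ
  ΔH_B = 4902 − 5068 = −166 kJ
ΔH_A − ΔH_B = −2280 kJ, so reaction A has the more negative ΔH; |ΔH_A − ΔH_B| = 2280 kJ.

Reaction A, by 2280 kJ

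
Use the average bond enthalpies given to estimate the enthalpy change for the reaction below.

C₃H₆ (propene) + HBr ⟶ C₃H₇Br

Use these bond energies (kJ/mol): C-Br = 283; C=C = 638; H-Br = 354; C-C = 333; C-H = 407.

Bonds broken (reactants):
  C-C: 1 × 333 = 333
  C-H: 6 × 407 = 2442
  C=C: 1 × 638 = 638
  H-Br: 1 × 354 = 354
  Σ(broken) = 3767 kJ
Bonds formed (products):
  C-Br: 1 × 283 = 283
  C-C: 2 × 333 = 666
  C-H: 7 × 407 = 2849
  Σ(formed) = 3798 kJ
ΔH = Σ(broken) − Σ(formed) = 3767 − 3798 = −31 kJ

ΔH ≈ −31 kJ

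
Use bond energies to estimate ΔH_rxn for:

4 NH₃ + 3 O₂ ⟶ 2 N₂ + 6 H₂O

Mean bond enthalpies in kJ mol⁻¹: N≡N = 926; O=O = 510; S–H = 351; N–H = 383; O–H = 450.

ΔH ≈ −1126 kJ

Bonds broken (reactants):
  N–H: 12 × 383 = 4596
  O=O: 3 × 510 = 1530
  Σ(broken) = 6126 kJ
Bonds formed (products):
  N≡N: 2 × 926 = 1852
  O–H: 12 × 450 = 5400
  Σ(formed) = 7252 kJ
ΔH = Σ(broken) − Σ(formed) = 6126 − 7252 = −1126 kJ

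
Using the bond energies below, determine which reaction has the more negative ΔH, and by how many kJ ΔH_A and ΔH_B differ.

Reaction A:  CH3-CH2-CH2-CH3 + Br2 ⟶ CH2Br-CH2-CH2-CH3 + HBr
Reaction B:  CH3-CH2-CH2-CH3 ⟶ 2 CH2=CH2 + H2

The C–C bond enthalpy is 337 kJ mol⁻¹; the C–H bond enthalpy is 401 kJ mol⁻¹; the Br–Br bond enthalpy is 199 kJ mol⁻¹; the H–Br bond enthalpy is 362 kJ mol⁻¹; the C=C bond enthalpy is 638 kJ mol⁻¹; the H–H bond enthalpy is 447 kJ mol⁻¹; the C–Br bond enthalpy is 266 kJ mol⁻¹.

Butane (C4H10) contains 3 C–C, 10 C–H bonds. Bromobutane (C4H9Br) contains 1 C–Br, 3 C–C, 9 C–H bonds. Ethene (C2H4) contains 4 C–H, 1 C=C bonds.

Reaction A:
  Bonds broken (reactants):
    Br–Br: 1 × 199 = 199
    C–C: 3 × 337 = 1011
    C–H: 10 × 401 = 4010
    Σ(broken) = 5220 kJ
  Bonds formed (products):
    C–Br: 1 × 266 = 266
    C–C: 3 × 337 = 1011
    C–H: 9 × 401 = 3609
    H–Br: 1 × 362 = 362
    Σ(formed) = 5248 kJ
  ΔH_A = 5220 − 5248 = −28 kJ
Reaction B:
  Bonds broken (reactants):
    C–C: 3 × 337 = 1011
    C–H: 10 × 401 = 4010
    Σ(broken) = 5021 kJ
  Bonds formed (products):
    C–H: 8 × 401 = 3208
    C=C: 2 × 638 = 1276
    H–H: 1 × 447 = 447
    Σ(formed) = 4931 kJ
  ΔH_B = 5021 − 4931 = +90 kJ
ΔH_A − ΔH_B = −118 kJ, so reaction A has the more negative ΔH; |ΔH_A − ΔH_B| = 118 kJ.

Reaction A, by 118 kJ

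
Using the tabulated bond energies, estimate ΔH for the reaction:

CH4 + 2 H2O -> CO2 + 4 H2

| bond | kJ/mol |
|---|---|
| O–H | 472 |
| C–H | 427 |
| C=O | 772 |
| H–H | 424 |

ΔH ≈ +356 kJ

Bonds broken (reactants):
  C–H: 4 × 427 = 1708
  O–H: 4 × 472 = 1888
  Σ(broken) = 3596 kJ
Bonds formed (products):
  C=O: 2 × 772 = 1544
  H–H: 4 × 424 = 1696
  Σ(formed) = 3240 kJ
ΔH = Σ(broken) − Σ(formed) = 3596 − 3240 = +356 kJ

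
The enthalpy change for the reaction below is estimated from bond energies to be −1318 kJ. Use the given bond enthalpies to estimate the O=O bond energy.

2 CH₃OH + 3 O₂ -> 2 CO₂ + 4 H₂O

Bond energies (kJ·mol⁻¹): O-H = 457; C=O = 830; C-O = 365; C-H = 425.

Let D be the O=O bond energy.
Σ(broken) = 6×425 + 2×365 + 2×457 + 3×D = 4194 + 3D
Σ(formed) = 4×830 + 8×457 = 6976
ΔH = Σ(broken) − Σ(formed) = (4194 + 3D) − (6976) = −2782 + 3D
Setting this equal to −1318 kJ gives 3D = 1464, so D = 488 kJ/mol.

D(O=O) ≈ 488 kJ/mol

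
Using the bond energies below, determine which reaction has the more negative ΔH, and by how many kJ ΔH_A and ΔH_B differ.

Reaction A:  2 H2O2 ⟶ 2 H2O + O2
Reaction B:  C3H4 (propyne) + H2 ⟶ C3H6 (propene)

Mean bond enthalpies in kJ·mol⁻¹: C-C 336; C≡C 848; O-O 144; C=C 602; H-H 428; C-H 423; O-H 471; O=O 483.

Reaction A, by 23 kJ

Reaction A:
  Bonds broken (reactants):
    O-H: 4 × 471 = 1884
    O-O: 2 × 144 = 288
    Σ(broken) = 2172 kJ
  Bonds formed (products):
    O-H: 4 × 471 = 1884
    O=O: 1 × 483 = 483
    Σ(formed) = 2367 kJ
  ΔH_A = 2172 − 2367 = −195 kJ
Reaction B:
  Bonds broken (reactants):
    C≡C: 1 × 848 = 848
    C-C: 1 × 336 = 336
    C-H: 4 × 423 = 1692
    H-H: 1 × 428 = 428
    Σ(broken) = 3304 kJ
  Bonds formed (products):
    C-C: 1 × 336 = 336
    C-H: 6 × 423 = 2538
    C=C: 1 × 602 = 602
    Σ(formed) = 3476 kJ
  ΔH_B = 3304 − 3476 = −172 kJ
ΔH_A − ΔH_B = −23 kJ, so reaction A has the more negative ΔH; |ΔH_A − ΔH_B| = 23 kJ.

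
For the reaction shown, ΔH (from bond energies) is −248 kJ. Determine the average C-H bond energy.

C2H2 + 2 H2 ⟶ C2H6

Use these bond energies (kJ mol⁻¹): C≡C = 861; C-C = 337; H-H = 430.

Let D be the C-H bond energy.
Σ(broken) = 1×861 + 2×D + 2×430 = 1721 + 2D
Σ(formed) = 1×337 + 6×D = 337 + 6D
ΔH = Σ(broken) − Σ(formed) = (1721 + 2D) − (337 + 6D) = +1384 − 4D
Setting this equal to −248 kJ gives 4D = 1632, so D = 408 kJ/mol.

D(C-H) ≈ 408 kJ/mol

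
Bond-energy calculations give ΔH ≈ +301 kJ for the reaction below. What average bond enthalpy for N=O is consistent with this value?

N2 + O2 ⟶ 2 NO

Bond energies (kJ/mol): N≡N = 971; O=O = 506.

Let D be the N=O bond energy.
Σ(broken) = 1×971 + 1×506 = 1477
Σ(formed) = 2×D = 2D
ΔH = Σ(broken) − Σ(formed) = (1477) − (2D) = +1477 − 2D
Setting this equal to +301 kJ gives 2D = 1176, so D = 588 kJ/mol.

D(N=O) ≈ 588 kJ/mol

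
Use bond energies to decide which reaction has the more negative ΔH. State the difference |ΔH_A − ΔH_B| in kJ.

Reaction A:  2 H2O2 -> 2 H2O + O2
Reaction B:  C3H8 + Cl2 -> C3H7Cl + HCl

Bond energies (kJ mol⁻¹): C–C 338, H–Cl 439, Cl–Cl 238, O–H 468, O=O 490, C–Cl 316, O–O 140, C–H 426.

Reaction A:
  Bonds broken (reactants):
    O–H: 4 × 468 = 1872
    O–O: 2 × 140 = 280
    Σ(broken) = 2152 kJ
  Bonds formed (products):
    O–H: 4 × 468 = 1872
    O=O: 1 × 490 = 490
    Σ(formed) = 2362 kJ
  ΔH_A = 2152 − 2362 = −210 kJ
Reaction B:
  Bonds broken (reactants):
    C–C: 2 × 338 = 676
    C–H: 8 × 426 = 3408
    Cl–Cl: 1 × 238 = 238
    Σ(broken) = 4322 kJ
  Bonds formed (products):
    C–C: 2 × 338 = 676
    C–Cl: 1 × 316 = 316
    C–H: 7 × 426 = 2982
    H–Cl: 1 × 439 = 439
    Σ(formed) = 4413 kJ
  ΔH_B = 4322 − 4413 = −91 kJ
ΔH_A − ΔH_B = −119 kJ, so reaction A has the more negative ΔH; |ΔH_A − ΔH_B| = 119 kJ.

Reaction A, by 119 kJ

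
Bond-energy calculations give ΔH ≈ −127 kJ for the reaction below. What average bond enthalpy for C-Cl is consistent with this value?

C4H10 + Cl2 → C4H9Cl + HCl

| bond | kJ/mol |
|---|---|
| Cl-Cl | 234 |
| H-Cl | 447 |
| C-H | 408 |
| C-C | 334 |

D(C-Cl) ≈ 322 kJ/mol

Let D be the C-Cl bond energy.
Σ(broken) = 3×334 + 10×408 + 1×234 = 5316
Σ(formed) = 3×334 + 1×D + 9×408 + 1×447 = 5121 + D
ΔH = Σ(broken) − Σ(formed) = (5316) − (5121 + D) = +195 − D
Setting this equal to −127 kJ gives D = 322 kJ/mol.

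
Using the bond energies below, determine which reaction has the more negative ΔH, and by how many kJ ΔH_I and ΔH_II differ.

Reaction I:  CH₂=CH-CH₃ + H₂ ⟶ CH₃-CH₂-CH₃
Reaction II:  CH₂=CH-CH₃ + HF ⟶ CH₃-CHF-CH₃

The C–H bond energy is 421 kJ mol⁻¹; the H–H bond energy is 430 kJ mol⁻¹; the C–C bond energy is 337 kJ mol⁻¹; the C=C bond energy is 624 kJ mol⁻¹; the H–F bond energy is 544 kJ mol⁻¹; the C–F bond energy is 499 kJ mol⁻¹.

Reaction I:
  Bonds broken (reactants):
    C–C: 1 × 337 = 337
    C–H: 6 × 421 = 2526
    C=C: 1 × 624 = 624
    H–H: 1 × 430 = 430
    Σ(broken) = 3917 kJ
  Bonds formed (products):
    C–C: 2 × 337 = 674
    C–H: 8 × 421 = 3368
    Σ(formed) = 4042 kJ
  ΔH_I = 3917 − 4042 = −125 kJ
Reaction II:
  Bonds broken (reactants):
    C–C: 1 × 337 = 337
    C–H: 6 × 421 = 2526
    C=C: 1 × 624 = 624
    H–F: 1 × 544 = 544
    Σ(broken) = 4031 kJ
  Bonds formed (products):
    C–C: 2 × 337 = 674
    C–F: 1 × 499 = 499
    C–H: 7 × 421 = 2947
    Σ(formed) = 4120 kJ
  ΔH_II = 4031 − 4120 = −89 kJ
ΔH_I − ΔH_II = −36 kJ, so reaction I has the more negative ΔH; |ΔH_I − ΔH_II| = 36 kJ.

Reaction I, by 36 kJ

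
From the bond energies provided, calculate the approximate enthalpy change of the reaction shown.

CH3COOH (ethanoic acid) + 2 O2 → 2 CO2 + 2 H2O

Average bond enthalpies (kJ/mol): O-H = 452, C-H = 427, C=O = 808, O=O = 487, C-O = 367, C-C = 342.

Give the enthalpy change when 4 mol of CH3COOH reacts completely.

ΔH = −3264 kJ

Bonds broken (reactants):
  C-C: 1 × 342 = 342
  C-H: 3 × 427 = 1281
  C-O: 1 × 367 = 367
  C=O: 1 × 808 = 808
  O-H: 1 × 452 = 452
  O=O: 2 × 487 = 974
  Σ(broken) = 4224 kJ
Bonds formed (products):
  C=O: 4 × 808 = 3232
  O-H: 4 × 452 = 1808
  Σ(formed) = 5040 kJ
ΔH = Σ(broken) − Σ(formed) = 4224 − 5040 = −816 kJ
For 4× the reaction as written: 4 × (−816) = −3264 kJ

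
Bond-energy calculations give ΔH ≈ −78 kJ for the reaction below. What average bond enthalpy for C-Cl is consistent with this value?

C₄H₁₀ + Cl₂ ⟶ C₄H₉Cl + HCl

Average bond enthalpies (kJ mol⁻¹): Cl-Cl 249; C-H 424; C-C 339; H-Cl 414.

D(C-Cl) ≈ 337 kJ/mol

Let D be the C-Cl bond energy.
Σ(broken) = 3×339 + 10×424 + 1×249 = 5506
Σ(formed) = 3×339 + 1×D + 9×424 + 1×414 = 5247 + D
ΔH = Σ(broken) − Σ(formed) = (5506) − (5247 + D) = +259 − D
Setting this equal to −78 kJ gives D = 337 kJ/mol.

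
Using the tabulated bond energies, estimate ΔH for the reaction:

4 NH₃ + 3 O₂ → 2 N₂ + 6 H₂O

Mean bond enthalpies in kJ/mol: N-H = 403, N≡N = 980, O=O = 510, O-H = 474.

Bonds broken (reactants):
  N-H: 12 × 403 = 4836
  O=O: 3 × 510 = 1530
  Σ(broken) = 6366 kJ
Bonds formed (products):
  N≡N: 2 × 980 = 1960
  O-H: 12 × 474 = 5688
  Σ(formed) = 7648 kJ
ΔH = Σ(broken) − Σ(formed) = 6366 − 7648 = −1282 kJ

ΔH ≈ −1282 kJ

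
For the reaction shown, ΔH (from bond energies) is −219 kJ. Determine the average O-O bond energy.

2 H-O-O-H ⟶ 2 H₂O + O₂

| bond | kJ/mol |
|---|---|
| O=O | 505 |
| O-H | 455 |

D(O-O) ≈ 143 kJ/mol

Let D be the O-O bond energy.
Σ(broken) = 4×455 + 2×D = 1820 + 2D
Σ(formed) = 4×455 + 1×505 = 2325
ΔH = Σ(broken) − Σ(formed) = (1820 + 2D) − (2325) = −505 + 2D
Setting this equal to −219 kJ gives 2D = 286, so D = 143 kJ/mol.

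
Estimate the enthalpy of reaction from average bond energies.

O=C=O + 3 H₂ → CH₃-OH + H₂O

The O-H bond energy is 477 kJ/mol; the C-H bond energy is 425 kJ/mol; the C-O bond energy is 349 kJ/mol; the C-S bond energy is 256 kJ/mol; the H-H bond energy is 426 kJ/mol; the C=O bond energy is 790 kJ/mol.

Bonds broken (reactants):
  C=O: 2 × 790 = 1580
  H-H: 3 × 426 = 1278
  Σ(broken) = 2858 kJ
Bonds formed (products):
  C-H: 3 × 425 = 1275
  C-O: 1 × 349 = 349
  O-H: 3 × 477 = 1431
  Σ(formed) = 3055 kJ
ΔH = Σ(broken) − Σ(formed) = 2858 − 3055 = −197 kJ

ΔH ≈ −197 kJ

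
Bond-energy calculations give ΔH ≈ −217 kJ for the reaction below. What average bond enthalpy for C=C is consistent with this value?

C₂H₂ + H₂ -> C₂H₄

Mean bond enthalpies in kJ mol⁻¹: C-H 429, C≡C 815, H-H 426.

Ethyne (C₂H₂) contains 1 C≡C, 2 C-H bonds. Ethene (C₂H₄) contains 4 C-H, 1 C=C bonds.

D(C=C) ≈ 600 kJ/mol

Let D be the C=C bond energy.
Σ(broken) = 1×815 + 2×429 + 1×426 = 2099
Σ(formed) = 4×429 + 1×D = 1716 + D
ΔH = Σ(broken) − Σ(formed) = (2099) − (1716 + D) = +383 − D
Setting this equal to −217 kJ gives D = 600 kJ/mol.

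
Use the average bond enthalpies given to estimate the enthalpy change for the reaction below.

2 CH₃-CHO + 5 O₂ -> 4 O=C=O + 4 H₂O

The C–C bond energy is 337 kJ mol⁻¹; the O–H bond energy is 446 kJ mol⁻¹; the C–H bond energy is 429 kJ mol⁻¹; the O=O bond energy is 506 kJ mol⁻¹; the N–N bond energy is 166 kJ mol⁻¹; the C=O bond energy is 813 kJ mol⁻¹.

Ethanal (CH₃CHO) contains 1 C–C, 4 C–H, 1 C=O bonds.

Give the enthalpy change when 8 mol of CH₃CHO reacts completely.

Bonds broken (reactants):
  C–C: 2 × 337 = 674
  C–H: 8 × 429 = 3432
  C=O: 2 × 813 = 1626
  O=O: 5 × 506 = 2530
  Σ(broken) = 8262 kJ
Bonds formed (products):
  C=O: 8 × 813 = 6504
  O–H: 8 × 446 = 3568
  Σ(formed) = 10072 kJ
ΔH = Σ(broken) − Σ(formed) = 8262 − 10072 = −1810 kJ
For 4× the reaction as written: 4 × (−1810) = −7240 kJ

ΔH = −7240 kJ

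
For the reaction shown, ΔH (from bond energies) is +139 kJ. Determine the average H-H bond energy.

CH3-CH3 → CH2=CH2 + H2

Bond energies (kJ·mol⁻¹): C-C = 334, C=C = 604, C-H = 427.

D(H-H) ≈ 445 kJ/mol

Let D be the H-H bond energy.
Σ(broken) = 1×334 + 6×427 = 2896
Σ(formed) = 4×427 + 1×604 + 1×D = 2312 + D
ΔH = Σ(broken) − Σ(formed) = (2896) − (2312 + D) = +584 − D
Setting this equal to +139 kJ gives D = 445 kJ/mol.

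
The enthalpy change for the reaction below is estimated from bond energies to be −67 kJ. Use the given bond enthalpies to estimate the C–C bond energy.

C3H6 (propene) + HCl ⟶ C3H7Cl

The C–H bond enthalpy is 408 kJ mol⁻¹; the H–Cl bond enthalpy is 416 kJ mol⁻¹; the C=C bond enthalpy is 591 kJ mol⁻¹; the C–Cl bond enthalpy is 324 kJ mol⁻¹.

D(C–C) ≈ 342 kJ/mol

Let D be the C–C bond energy.
Σ(broken) = 1×D + 6×408 + 1×591 + 1×416 = 3455 + D
Σ(formed) = 2×D + 1×324 + 7×408 = 3180 + 2D
ΔH = Σ(broken) − Σ(formed) = (3455 + D) − (3180 + 2D) = +275 − D
Setting this equal to −67 kJ gives D = 342 kJ/mol.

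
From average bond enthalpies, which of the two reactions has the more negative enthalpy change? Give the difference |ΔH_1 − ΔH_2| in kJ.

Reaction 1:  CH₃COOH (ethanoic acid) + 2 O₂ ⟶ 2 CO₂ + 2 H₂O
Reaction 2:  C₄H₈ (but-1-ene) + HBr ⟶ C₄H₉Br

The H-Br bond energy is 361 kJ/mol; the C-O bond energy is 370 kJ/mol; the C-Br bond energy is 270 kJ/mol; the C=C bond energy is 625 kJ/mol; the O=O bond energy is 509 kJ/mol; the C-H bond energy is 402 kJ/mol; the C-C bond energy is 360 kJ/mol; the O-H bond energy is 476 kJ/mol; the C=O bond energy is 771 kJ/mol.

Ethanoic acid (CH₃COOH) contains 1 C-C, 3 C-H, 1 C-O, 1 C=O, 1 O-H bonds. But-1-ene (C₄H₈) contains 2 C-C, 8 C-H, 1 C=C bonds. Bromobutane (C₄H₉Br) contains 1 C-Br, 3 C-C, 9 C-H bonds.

Reaction 1, by 741 kJ

Reaction 1:
  Bonds broken (reactants):
    C-C: 1 × 360 = 360
    C-H: 3 × 402 = 1206
    C-O: 1 × 370 = 370
    C=O: 1 × 771 = 771
    O-H: 1 × 476 = 476
    O=O: 2 × 509 = 1018
    Σ(broken) = 4201 kJ
  Bonds formed (products):
    C=O: 4 × 771 = 3084
    O-H: 4 × 476 = 1904
    Σ(formed) = 4988 kJ
  ΔH_1 = 4201 − 4988 = −787 kJ
Reaction 2:
  Bonds broken (reactants):
    C-C: 2 × 360 = 720
    C-H: 8 × 402 = 3216
    C=C: 1 × 625 = 625
    H-Br: 1 × 361 = 361
    Σ(broken) = 4922 kJ
  Bonds formed (products):
    C-Br: 1 × 270 = 270
    C-C: 3 × 360 = 1080
    C-H: 9 × 402 = 3618
    Σ(formed) = 4968 kJ
  ΔH_2 = 4922 − 4968 = −46 kJ
ΔH_1 − ΔH_2 = −741 kJ, so reaction 1 has the more negative ΔH; |ΔH_1 − ΔH_2| = 741 kJ.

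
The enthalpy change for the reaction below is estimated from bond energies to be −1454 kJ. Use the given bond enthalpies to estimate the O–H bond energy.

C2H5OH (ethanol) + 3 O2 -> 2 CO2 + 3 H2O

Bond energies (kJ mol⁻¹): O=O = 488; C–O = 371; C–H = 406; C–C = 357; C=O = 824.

D(O–H) ≈ 476 kJ/mol

Let D be the O–H bond energy.
Σ(broken) = 1×357 + 5×406 + 1×371 + 1×D + 3×488 = 4222 + D
Σ(formed) = 4×824 + 6×D = 3296 + 6D
ΔH = Σ(broken) − Σ(formed) = (4222 + D) − (3296 + 6D) = +926 − 5D
Setting this equal to −1454 kJ gives 5D = 2380, so D = 476 kJ/mol.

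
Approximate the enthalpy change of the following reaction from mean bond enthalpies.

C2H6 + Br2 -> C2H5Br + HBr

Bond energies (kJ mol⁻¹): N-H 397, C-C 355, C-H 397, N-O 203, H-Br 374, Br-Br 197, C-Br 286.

Bonds broken (reactants):
  Br-Br: 1 × 197 = 197
  C-C: 1 × 355 = 355
  C-H: 6 × 397 = 2382
  Σ(broken) = 2934 kJ
Bonds formed (products):
  C-Br: 1 × 286 = 286
  C-C: 1 × 355 = 355
  C-H: 5 × 397 = 1985
  H-Br: 1 × 374 = 374
  Σ(formed) = 3000 kJ
ΔH = Σ(broken) − Σ(formed) = 2934 − 3000 = −66 kJ

ΔH ≈ −66 kJ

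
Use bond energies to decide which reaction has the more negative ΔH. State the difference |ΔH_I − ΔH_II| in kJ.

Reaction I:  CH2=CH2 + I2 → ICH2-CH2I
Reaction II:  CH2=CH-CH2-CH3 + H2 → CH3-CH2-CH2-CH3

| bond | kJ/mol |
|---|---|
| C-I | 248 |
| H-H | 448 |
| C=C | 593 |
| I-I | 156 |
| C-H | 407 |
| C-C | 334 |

Reaction II, by 26 kJ

Reaction I:
  Bonds broken (reactants):
    C-H: 4 × 407 = 1628
    C=C: 1 × 593 = 593
    I-I: 1 × 156 = 156
    Σ(broken) = 2377 kJ
  Bonds formed (products):
    C-C: 1 × 334 = 334
    C-H: 4 × 407 = 1628
    C-I: 2 × 248 = 496
    Σ(formed) = 2458 kJ
  ΔH_I = 2377 − 2458 = −81 kJ
Reaction II:
  Bonds broken (reactants):
    C-C: 2 × 334 = 668
    C-H: 8 × 407 = 3256
    C=C: 1 × 593 = 593
    H-H: 1 × 448 = 448
    Σ(broken) = 4965 kJ
  Bonds formed (products):
    C-C: 3 × 334 = 1002
    C-H: 10 × 407 = 4070
    Σ(formed) = 5072 kJ
  ΔH_II = 4965 − 5072 = −107 kJ
ΔH_I − ΔH_II = +26 kJ, so reaction II has the more negative ΔH; |ΔH_I − ΔH_II| = 26 kJ.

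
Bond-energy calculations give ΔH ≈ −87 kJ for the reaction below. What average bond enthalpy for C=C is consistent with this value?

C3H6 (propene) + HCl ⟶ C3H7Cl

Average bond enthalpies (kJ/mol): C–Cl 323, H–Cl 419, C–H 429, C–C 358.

D(C=C) ≈ 604 kJ/mol

Let D be the C=C bond energy.
Σ(broken) = 1×358 + 6×429 + 1×D + 1×419 = 3351 + D
Σ(formed) = 2×358 + 1×323 + 7×429 = 4042
ΔH = Σ(broken) − Σ(formed) = (3351 + D) − (4042) = −691 + D
Setting this equal to −87 kJ gives D = 604 kJ/mol.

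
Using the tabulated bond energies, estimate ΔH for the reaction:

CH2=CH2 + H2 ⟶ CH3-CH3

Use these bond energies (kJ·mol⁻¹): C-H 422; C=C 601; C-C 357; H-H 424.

ΔH ≈ −176 kJ

Bonds broken (reactants):
  C-H: 4 × 422 = 1688
  C=C: 1 × 601 = 601
  H-H: 1 × 424 = 424
  Σ(broken) = 2713 kJ
Bonds formed (products):
  C-C: 1 × 357 = 357
  C-H: 6 × 422 = 2532
  Σ(formed) = 2889 kJ
ΔH = Σ(broken) − Σ(formed) = 2713 − 2889 = −176 kJ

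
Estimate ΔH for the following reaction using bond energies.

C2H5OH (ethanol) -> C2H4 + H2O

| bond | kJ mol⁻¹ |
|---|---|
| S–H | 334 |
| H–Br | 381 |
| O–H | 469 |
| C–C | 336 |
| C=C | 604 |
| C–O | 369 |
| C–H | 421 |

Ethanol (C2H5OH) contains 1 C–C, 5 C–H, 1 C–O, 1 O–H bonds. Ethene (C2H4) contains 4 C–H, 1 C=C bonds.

Bonds broken (reactants):
  C–C: 1 × 336 = 336
  C–H: 5 × 421 = 2105
  C–O: 1 × 369 = 369
  O–H: 1 × 469 = 469
  Σ(broken) = 3279 kJ
Bonds formed (products):
  C–H: 4 × 421 = 1684
  C=C: 1 × 604 = 604
  O–H: 2 × 469 = 938
  Σ(formed) = 3226 kJ
ΔH = Σ(broken) − Σ(formed) = 3279 − 3226 = +53 kJ

ΔH ≈ +53 kJ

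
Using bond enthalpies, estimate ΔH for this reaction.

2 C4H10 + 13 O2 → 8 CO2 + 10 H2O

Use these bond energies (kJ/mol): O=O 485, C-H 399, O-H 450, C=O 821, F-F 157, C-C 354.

ΔH ≈ −5727 kJ

Bonds broken (reactants):
  C-C: 6 × 354 = 2124
  C-H: 20 × 399 = 7980
  O=O: 13 × 485 = 6305
  Σ(broken) = 16409 kJ
Bonds formed (products):
  C=O: 16 × 821 = 13136
  O-H: 20 × 450 = 9000
  Σ(formed) = 22136 kJ
ΔH = Σ(broken) − Σ(formed) = 16409 − 22136 = −5727 kJ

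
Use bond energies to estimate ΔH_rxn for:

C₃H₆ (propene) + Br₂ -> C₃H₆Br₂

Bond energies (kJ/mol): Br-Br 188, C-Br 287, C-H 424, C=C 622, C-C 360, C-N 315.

ΔH ≈ −124 kJ

Bonds broken (reactants):
  Br-Br: 1 × 188 = 188
  C-C: 1 × 360 = 360
  C-H: 6 × 424 = 2544
  C=C: 1 × 622 = 622
  Σ(broken) = 3714 kJ
Bonds formed (products):
  C-Br: 2 × 287 = 574
  C-C: 2 × 360 = 720
  C-H: 6 × 424 = 2544
  Σ(formed) = 3838 kJ
ΔH = Σ(broken) − Σ(formed) = 3714 − 3838 = −124 kJ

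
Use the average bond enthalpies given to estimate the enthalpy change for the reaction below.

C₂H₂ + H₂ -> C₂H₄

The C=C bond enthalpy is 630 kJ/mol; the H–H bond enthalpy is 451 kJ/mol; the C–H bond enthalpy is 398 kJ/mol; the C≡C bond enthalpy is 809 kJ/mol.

Bonds broken (reactants):
  C≡C: 1 × 809 = 809
  C–H: 2 × 398 = 796
  H–H: 1 × 451 = 451
  Σ(broken) = 2056 kJ
Bonds formed (products):
  C–H: 4 × 398 = 1592
  C=C: 1 × 630 = 630
  Σ(formed) = 2222 kJ
ΔH = Σ(broken) − Σ(formed) = 2056 − 2222 = −166 kJ

ΔH ≈ −166 kJ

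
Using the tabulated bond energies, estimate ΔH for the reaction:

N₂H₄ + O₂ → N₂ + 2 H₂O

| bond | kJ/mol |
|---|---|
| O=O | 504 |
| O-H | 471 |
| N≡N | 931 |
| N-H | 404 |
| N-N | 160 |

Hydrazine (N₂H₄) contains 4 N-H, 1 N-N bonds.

Bonds broken (reactants):
  N-H: 4 × 404 = 1616
  N-N: 1 × 160 = 160
  O=O: 1 × 504 = 504
  Σ(broken) = 2280 kJ
Bonds formed (products):
  N≡N: 1 × 931 = 931
  O-H: 4 × 471 = 1884
  Σ(formed) = 2815 kJ
ΔH = Σ(broken) − Σ(formed) = 2280 − 2815 = −535 kJ

ΔH ≈ −535 kJ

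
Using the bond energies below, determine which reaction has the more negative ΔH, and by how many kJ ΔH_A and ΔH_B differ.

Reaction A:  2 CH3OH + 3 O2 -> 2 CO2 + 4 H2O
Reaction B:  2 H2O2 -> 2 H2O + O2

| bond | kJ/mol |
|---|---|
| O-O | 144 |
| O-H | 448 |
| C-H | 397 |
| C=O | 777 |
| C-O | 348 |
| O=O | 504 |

Reaction A:
  Bonds broken (reactants):
    C-H: 6 × 397 = 2382
    C-O: 2 × 348 = 696
    O-H: 2 × 448 = 896
    O=O: 3 × 504 = 1512
    Σ(broken) = 5486 kJ
  Bonds formed (products):
    C=O: 4 × 777 = 3108
    O-H: 8 × 448 = 3584
    Σ(formed) = 6692 kJ
  ΔH_A = 5486 − 6692 = −1206 kJ
Reaction B:
  Bonds broken (reactants):
    O-H: 4 × 448 = 1792
    O-O: 2 × 144 = 288
    Σ(broken) = 2080 kJ
  Bonds formed (products):
    O-H: 4 × 448 = 1792
    O=O: 1 × 504 = 504
    Σ(formed) = 2296 kJ
  ΔH_B = 2080 − 2296 = −216 kJ
ΔH_A − ΔH_B = −990 kJ, so reaction A has the more negative ΔH; |ΔH_A − ΔH_B| = 990 kJ.

Reaction A, by 990 kJ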